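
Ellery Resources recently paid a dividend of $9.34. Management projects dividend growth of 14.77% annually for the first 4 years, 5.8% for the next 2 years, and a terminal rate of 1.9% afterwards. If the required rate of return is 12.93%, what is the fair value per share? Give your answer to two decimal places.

$137.78

Three-stage DDM. Project D₁…D_6; terminal Gordon value at t=6 with g = 0.019; discount at r = 0.1293.
D_1 = 10.7195
D_2 = 12.3028
D_3 = 14.1199
D_4 = 16.2054
D_5 = 17.1453
D_6 = 18.1398
TV_6 = 18.4844/(0.1293−0.019) = 167.5832
P₀ = Σ Dₜ/(1+r)ᵗ + TV_6/(1+r)^6 = 137.7799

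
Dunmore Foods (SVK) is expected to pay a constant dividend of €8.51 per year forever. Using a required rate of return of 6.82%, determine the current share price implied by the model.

€124.78

Zero-growth DDM (perpetuity): P₀ = D/r = 8.51 / 0.0682 = 124.7801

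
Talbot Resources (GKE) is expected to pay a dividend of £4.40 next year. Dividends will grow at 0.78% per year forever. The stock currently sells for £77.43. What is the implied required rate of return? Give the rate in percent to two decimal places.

Rearranging the constant-growth DDM: r = D₁/P₀ + g.
r = 4.4000 / 77.43 + 0.0078 = 0.05683 + 0.0078 = 0.06463

6.46%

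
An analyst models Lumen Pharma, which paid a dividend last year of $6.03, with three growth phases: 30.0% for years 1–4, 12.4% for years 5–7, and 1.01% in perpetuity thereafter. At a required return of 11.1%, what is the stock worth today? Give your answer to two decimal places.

Three-stage DDM. Project D₁…D_7; terminal Gordon value at t=7 with g = 0.0101; discount at r = 0.111.
D_1 = 7.8390
D_2 = 10.1907
D_3 = 13.2479
D_4 = 17.2223
D_5 = 19.3578
D_6 = 21.7582
D_7 = 24.4562
TV_7 = 24.7032/(0.111−0.0101) = 244.8290
P₀ = Σ Dₜ/(1+r)ᵗ + TV_7/(1+r)^7 = 188.1716

$188.17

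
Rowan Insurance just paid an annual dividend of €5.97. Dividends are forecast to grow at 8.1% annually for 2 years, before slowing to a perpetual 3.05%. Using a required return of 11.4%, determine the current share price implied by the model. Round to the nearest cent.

Two-stage DDM. Project D₁…D_2 at 0.081, terminal growth 0.0305, discount at r = 0.114.
D_1 = 6.4536
D_2 = 6.9763
Terminal value at t=2: TV = D_3/(r−g) = 7.1891/(0.114−0.0305) = 86.0968
P₀ = 6.4536/(1+0.114)^1 + 6.9763/(1+0.114)^2 + 86.0968/(1+0.114)^2 = 80.7919

€80.79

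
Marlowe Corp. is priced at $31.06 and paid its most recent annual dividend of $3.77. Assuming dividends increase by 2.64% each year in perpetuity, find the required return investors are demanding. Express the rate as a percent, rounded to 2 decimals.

15.10%

Rearranging the constant-growth DDM: r = D₁/P₀ + g.
D₁ = 3.77 × (1 + 0.0264) = 3.8695.
r = 3.8695 / 31.06 + 0.0264 = 0.12458 + 0.0264 = 0.15098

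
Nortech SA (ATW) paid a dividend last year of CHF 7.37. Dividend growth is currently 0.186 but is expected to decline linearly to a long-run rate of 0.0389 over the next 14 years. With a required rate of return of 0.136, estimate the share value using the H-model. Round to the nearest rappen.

H-model: P₀ = D₀[(1+g_L) + H(g_S−g_L)]/(r−g_L), with H = 14/2 = 7.
P₀ = 7.37 × [(1+0.0389) + 7×(0.186−0.0389)] / (0.136−0.0389)
   = 7.37 × 2.0686 / 0.0971 = 157.0091

CHF 157.01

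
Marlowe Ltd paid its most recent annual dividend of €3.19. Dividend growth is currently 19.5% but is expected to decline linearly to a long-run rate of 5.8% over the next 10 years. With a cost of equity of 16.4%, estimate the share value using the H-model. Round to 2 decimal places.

€52.45

H-model: P₀ = D₀[(1+g_L) + H(g_S−g_L)]/(r−g_L), with H = 10/2 = 5.
P₀ = 3.19 × [(1+0.058) + 5×(0.195−0.058)] / (0.164−0.058)
   = 3.19 × 1.7430 / 0.106 = 52.4544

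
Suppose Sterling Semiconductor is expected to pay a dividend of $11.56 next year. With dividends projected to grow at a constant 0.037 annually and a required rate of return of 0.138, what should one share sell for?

$114.46

Gordon growth model: P₀ = D₁/(r − g), with D₁ = 11.56 given directly.
P₀ = 11.5600 / (0.138 − 0.037) = 11.5600 / 0.101 = 114.4554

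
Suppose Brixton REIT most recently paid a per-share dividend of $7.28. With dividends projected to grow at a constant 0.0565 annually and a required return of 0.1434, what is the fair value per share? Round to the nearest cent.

Gordon growth model: P₀ = D₁/(r − g). D₁ = 7.28 × (1 + 0.0565) = 7.6913.
P₀ = 7.6913 / (0.1434 − 0.0565) = 7.6913 / 0.0869 = 88.5077

$88.51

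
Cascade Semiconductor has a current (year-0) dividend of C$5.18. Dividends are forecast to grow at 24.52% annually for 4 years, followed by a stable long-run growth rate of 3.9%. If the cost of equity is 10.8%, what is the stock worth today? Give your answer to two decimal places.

C$152.40

Two-stage DDM. Project D₁…D_4 at 0.2452, terminal growth 0.039, discount at r = 0.108.
D_1 = 6.4501
D_2 = 8.0317
D_3 = 10.0011
D_4 = 12.4534
Terminal value at t=4: TV = D_5/(r−g) = 12.9390/(0.108−0.039) = 187.5222
P₀ = 6.4501/(1+0.108)^1 + 8.0317/(1+0.108)^2 + 10.0011/(1+0.108)^3 + 12.4534/(1+0.108)^4 + 187.5222/(1+0.108)^4 = 152.3999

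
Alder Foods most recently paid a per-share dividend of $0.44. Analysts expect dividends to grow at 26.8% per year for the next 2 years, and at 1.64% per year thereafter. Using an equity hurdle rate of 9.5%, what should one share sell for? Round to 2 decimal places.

$8.73

Two-stage DDM. Project D₁…D_2 at 0.268, terminal growth 0.0164, discount at r = 0.095.
D_1 = 0.5579
D_2 = 0.7074
Terminal value at t=2: TV = D_3/(r−g) = 0.7190/(0.095−0.0164) = 9.1482
P₀ = 0.5579/(1+0.095)^1 + 0.7074/(1+0.095)^2 + 9.1482/(1+0.095)^2 = 8.7292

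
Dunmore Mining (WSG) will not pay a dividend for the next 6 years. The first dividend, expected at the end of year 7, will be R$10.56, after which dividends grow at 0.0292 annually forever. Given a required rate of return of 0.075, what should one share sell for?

Deferred-dividend DDM. At t=6 the remaining stream is a growing perpetuity with first payment D_7 = 10.56.
V_6 = D_7/(r−g) = 10.56/(0.075−0.0292) = 230.5677
P₀ = V_6/(1+r)^6 = 230.5677/(1+0.075)^6 = 149.3990

R$149.40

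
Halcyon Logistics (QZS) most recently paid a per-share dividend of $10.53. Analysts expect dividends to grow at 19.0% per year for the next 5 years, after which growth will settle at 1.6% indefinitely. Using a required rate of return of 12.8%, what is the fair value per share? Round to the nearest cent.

$186.82

Two-stage DDM. Project D₁…D_5 at 0.19, terminal growth 0.016, discount at r = 0.128.
D_1 = 12.5307
D_2 = 14.9115
D_3 = 17.7447
D_4 = 21.1162
D_5 = 25.1283
Terminal value at t=5: TV = D_6/(r−g) = 25.5304/(0.128−0.016) = 227.9496
P₀ = 12.5307/(1+0.128)^1 + 14.9115/(1+0.128)^2 + 17.7447/(1+0.128)^3 + 21.1162/(1+0.128)^4 + 25.1283/(1+0.128)^5 + 227.9496/(1+0.128)^5 = 186.8173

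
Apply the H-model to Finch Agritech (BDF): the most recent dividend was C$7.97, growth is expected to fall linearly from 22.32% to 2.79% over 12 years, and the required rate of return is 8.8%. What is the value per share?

C$291.71

H-model: P₀ = D₀[(1+g_L) + H(g_S−g_L)]/(r−g_L), with H = 12/2 = 6.
P₀ = 7.97 × [(1+0.0279) + 6×(0.2232−0.0279)] / (0.088−0.0279)
   = 7.97 × 2.1997 / 0.0601 = 291.7073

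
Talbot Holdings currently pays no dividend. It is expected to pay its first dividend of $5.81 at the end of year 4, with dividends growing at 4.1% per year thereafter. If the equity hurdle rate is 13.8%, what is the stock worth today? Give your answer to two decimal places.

$40.64

Deferred-dividend DDM. At t=3 the remaining stream is a growing perpetuity with first payment D_4 = 5.81.
V_3 = D_4/(r−g) = 5.81/(0.138−0.041) = 59.8969
P₀ = V_3/(1+r)^3 = 59.8969/(1+0.138)^3 = 40.6422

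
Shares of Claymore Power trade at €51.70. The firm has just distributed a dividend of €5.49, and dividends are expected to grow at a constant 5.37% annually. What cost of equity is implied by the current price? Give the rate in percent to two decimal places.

Rearranging the constant-growth DDM: r = D₁/P₀ + g.
D₁ = 5.49 × (1 + 0.0537) = 5.7848.
r = 5.7848 / 51.70 + 0.0537 = 0.11189 + 0.0537 = 0.16559

16.56%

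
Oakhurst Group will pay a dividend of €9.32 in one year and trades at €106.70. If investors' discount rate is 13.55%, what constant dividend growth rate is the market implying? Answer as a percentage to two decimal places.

4.82%

From P₀ = D₁/(r − g), the implied growth is g = r − D₁/P₀.
g = 0.1355 − 9.32/106.70 = 0.1355 − 0.08735 = 0.04815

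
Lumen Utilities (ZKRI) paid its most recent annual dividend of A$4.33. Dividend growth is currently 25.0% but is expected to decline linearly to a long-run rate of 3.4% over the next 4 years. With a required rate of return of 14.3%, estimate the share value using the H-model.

H-model: P₀ = D₀[(1+g_L) + H(g_S−g_L)]/(r−g_L), with H = 4/2 = 2.
P₀ = 4.33 × [(1+0.034) + 2×(0.25−0.034)] / (0.143−0.034)
   = 4.33 × 1.4660 / 0.109 = 58.2365

A$58.24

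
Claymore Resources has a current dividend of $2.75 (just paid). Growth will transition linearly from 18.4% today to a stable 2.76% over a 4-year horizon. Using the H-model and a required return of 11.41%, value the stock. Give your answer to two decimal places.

$42.61

H-model: P₀ = D₀[(1+g_L) + H(g_S−g_L)]/(r−g_L), with H = 4/2 = 2.
P₀ = 2.75 × [(1+0.0276) + 2×(0.184−0.0276)] / (0.1141−0.0276)
   = 2.75 × 1.3404 / 0.0865 = 42.6139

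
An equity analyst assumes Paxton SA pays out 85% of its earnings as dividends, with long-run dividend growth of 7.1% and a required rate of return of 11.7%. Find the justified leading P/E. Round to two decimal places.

Justified leading P/E = b/(r−g) = 0.85/(0.117−0.071) = 18.4783

18.48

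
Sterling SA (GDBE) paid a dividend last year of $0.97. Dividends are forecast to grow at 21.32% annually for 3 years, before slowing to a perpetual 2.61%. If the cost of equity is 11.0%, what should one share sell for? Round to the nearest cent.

Two-stage DDM. Project D₁…D_3 at 0.2132, terminal growth 0.0261, discount at r = 0.11.
D_1 = 1.1768
D_2 = 1.4277
D_3 = 1.7321
Terminal value at t=3: TV = D_4/(r−g) = 1.7773/(0.11−0.0261) = 21.1834
P₀ = 1.1768/(1+0.11)^1 + 1.4277/(1+0.11)^2 + 1.7321/(1+0.11)^3 + 21.1834/(1+0.11)^3 = 18.9746

$18.97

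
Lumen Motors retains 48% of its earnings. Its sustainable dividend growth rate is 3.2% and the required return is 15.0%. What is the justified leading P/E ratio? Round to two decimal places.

Payout ratio b = 1 − 0.48 = 0.52.
Justified leading P/E = b/(r−g) = 0.52/(0.15−0.032) = 4.4068

4.41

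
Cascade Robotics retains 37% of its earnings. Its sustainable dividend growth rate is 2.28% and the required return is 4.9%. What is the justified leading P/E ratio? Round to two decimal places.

24.05

Payout ratio b = 1 − 0.37 = 0.63.
Justified leading P/E = b/(r−g) = 0.63/(0.049−0.0228) = 24.0458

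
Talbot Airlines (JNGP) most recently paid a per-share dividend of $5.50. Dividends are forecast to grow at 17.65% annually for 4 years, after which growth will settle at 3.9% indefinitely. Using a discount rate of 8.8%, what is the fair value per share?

Two-stage DDM. Project D₁…D_4 at 0.1765, terminal growth 0.039, discount at r = 0.088.
D_1 = 6.4707
D_2 = 7.6128
D_3 = 8.9565
D_4 = 10.5373
Terminal value at t=4: TV = D_5/(r−g) = 10.9483/(0.088−0.039) = 223.4343
P₀ = 6.4707/(1+0.088)^1 + 7.6128/(1+0.088)^2 + 8.9565/(1+0.088)^3 + 10.5373/(1+0.088)^4 + 223.4343/(1+0.088)^4 = 186.3063

$186.31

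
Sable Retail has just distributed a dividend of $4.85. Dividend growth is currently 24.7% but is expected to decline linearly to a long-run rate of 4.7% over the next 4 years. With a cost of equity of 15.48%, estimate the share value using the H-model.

$65.10

H-model: P₀ = D₀[(1+g_L) + H(g_S−g_L)]/(r−g_L), with H = 4/2 = 2.
P₀ = 4.85 × [(1+0.047) + 2×(0.247−0.047)] / (0.1548−0.047)
   = 4.85 × 1.4470 / 0.1078 = 65.1016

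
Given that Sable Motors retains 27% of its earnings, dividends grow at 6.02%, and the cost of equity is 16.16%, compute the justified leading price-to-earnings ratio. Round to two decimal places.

7.20

Payout ratio b = 1 − 0.27 = 0.73.
Justified leading P/E = b/(r−g) = 0.73/(0.1616−0.0602) = 7.1992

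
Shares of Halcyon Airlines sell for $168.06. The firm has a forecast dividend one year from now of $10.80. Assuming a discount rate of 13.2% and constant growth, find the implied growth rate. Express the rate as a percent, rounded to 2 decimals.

6.77%

From P₀ = D₁/(r − g), the implied growth is g = r − D₁/P₀.
g = 0.132 − 10.80/168.06 = 0.132 − 0.06426 = 0.06774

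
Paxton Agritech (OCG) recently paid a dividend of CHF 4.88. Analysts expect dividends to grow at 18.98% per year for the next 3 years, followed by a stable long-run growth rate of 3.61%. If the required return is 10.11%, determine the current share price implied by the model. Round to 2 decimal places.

CHF 115.27

Two-stage DDM. Project D₁…D_3 at 0.1898, terminal growth 0.0361, discount at r = 0.1011.
D_1 = 5.8062
D_2 = 6.9082
D_3 = 8.2194
Terminal value at t=3: TV = D_4/(r−g) = 8.5162/(0.1011−0.0361) = 131.0177
P₀ = 5.8062/(1+0.1011)^1 + 6.9082/(1+0.1011)^2 + 8.2194/(1+0.1011)^3 + 131.0177/(1+0.1011)^3 = 115.2687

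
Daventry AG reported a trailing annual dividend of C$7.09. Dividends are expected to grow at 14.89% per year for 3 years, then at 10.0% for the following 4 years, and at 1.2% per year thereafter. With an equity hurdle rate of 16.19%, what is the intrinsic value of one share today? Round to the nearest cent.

C$81.93

Three-stage DDM. Project D₁…D_7; terminal Gordon value at t=7 with g = 0.012; discount at r = 0.1619.
D_1 = 8.1457
D_2 = 9.3586
D_3 = 10.7521
D_4 = 11.8273
D_5 = 13.0100
D_6 = 14.3110
D_7 = 15.7421
TV_7 = 15.9310/(0.1619−0.012) = 106.2778
P₀ = Σ Dₜ/(1+r)ᵗ + TV_7/(1+r)^7 = 81.9298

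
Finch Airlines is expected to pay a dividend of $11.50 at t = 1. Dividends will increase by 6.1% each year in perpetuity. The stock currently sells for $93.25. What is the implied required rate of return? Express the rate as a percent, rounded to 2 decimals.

Rearranging the constant-growth DDM: r = D₁/P₀ + g.
r = 11.5000 / 93.25 + 0.061 = 0.12332 + 0.061 = 0.18432

18.43%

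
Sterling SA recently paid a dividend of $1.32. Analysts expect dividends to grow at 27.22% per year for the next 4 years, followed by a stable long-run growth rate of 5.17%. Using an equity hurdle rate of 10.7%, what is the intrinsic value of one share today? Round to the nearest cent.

Two-stage DDM. Project D₁…D_4 at 0.2722, terminal growth 0.0517, discount at r = 0.107.
D_1 = 1.6793
D_2 = 2.1364
D_3 = 2.7179
D_4 = 3.4578
Terminal value at t=4: TV = D_5/(r−g) = 3.6365/(0.107−0.0517) = 65.7601
P₀ = 1.6793/(1+0.107)^1 + 2.1364/(1+0.107)^2 + 2.7179/(1+0.107)^3 + 3.4578/(1+0.107)^4 + 65.7601/(1+0.107)^4 = 51.3561

$51.36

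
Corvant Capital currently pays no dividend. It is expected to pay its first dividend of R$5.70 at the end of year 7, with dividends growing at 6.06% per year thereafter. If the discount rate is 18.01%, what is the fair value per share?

R$17.66

Deferred-dividend DDM. At t=6 the remaining stream is a growing perpetuity with first payment D_7 = 5.70.
V_6 = D_7/(r−g) = 5.70/(0.1801−0.0606) = 47.6987
P₀ = V_6/(1+r)^6 = 47.6987/(1+0.1801)^6 = 17.6601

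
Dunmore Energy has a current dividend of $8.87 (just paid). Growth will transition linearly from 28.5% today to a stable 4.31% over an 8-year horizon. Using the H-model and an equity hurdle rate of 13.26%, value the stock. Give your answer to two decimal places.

$199.27

H-model: P₀ = D₀[(1+g_L) + H(g_S−g_L)]/(r−g_L), with H = 8/2 = 4.
P₀ = 8.87 × [(1+0.0431) + 4×(0.285−0.0431)] / (0.1326−0.0431)
   = 8.87 × 2.0107 / 0.0895 = 199.2727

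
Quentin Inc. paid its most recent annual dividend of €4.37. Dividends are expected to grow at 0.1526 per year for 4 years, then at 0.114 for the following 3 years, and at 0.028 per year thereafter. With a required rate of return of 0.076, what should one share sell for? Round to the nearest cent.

Three-stage DDM. Project D₁…D_7; terminal Gordon value at t=7 with g = 0.028; discount at r = 0.076.
D_1 = 5.0369
D_2 = 5.8055
D_3 = 6.6914
D_4 = 7.7125
D_5 = 8.5917
D_6 = 9.5712
D_7 = 10.6623
TV_7 = 10.9609/(0.076−0.028) = 228.3512
P₀ = Σ Dₜ/(1+r)ᵗ + TV_7/(1+r)^7 = 176.0766

€176.08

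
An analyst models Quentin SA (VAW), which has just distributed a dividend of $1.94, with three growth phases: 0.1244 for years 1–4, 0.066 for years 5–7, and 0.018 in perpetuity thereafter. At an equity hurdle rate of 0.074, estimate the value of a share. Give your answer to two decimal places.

Three-stage DDM. Project D₁…D_7; terminal Gordon value at t=7 with g = 0.018; discount at r = 0.074.
D_1 = 2.1813
D_2 = 2.4527
D_3 = 2.7578
D_4 = 3.1009
D_5 = 3.3055
D_6 = 3.5237
D_7 = 3.7563
TV_7 = 3.8239/(0.074−0.018) = 68.2836
P₀ = Σ Dₜ/(1+r)ᵗ + TV_7/(1+r)^7 = 57.0296

$57.03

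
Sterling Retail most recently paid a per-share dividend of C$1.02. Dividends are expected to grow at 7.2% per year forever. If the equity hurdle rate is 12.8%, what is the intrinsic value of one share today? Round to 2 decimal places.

Gordon growth model: P₀ = D₁/(r − g). D₁ = 1.02 × (1 + 0.072) = 1.0934.
P₀ = 1.0934 / (0.128 − 0.072) = 1.0934 / 0.056 = 19.5257

C$19.53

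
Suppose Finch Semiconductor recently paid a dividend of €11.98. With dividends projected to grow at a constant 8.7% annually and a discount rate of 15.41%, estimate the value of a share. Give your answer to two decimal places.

Gordon growth model: P₀ = D₁/(r − g). D₁ = 11.98 × (1 + 0.087) = 13.0223.
P₀ = 13.0223 / (0.1541 − 0.087) = 13.0223 / 0.0671 = 194.0724

€194.07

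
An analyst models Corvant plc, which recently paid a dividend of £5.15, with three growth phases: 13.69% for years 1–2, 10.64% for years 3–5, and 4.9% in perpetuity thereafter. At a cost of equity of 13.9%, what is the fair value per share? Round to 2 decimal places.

£79.62

Three-stage DDM. Project D₁…D_5; terminal Gordon value at t=5 with g = 0.049; discount at r = 0.139.
D_1 = 5.8550
D_2 = 6.6566
D_3 = 7.3649
D_4 = 8.1485
D_5 = 9.0155
TV_5 = 9.4572/(0.139−0.049) = 105.0803
P₀ = Σ Dₜ/(1+r)ᵗ + TV_5/(1+r)^5 = 79.6156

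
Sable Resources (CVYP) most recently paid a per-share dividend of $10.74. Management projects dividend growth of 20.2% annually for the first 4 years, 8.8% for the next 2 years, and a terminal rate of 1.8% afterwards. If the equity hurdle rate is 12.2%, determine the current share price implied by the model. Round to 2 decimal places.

Three-stage DDM. Project D₁…D_6; terminal Gordon value at t=6 with g = 0.018; discount at r = 0.122.
D_1 = 12.9095
D_2 = 15.5172
D_3 = 18.6517
D_4 = 22.4193
D_5 = 24.3922
D_6 = 26.5387
TV_6 = 27.0164/(0.122−0.018) = 259.7732
P₀ = Σ Dₜ/(1+r)ᵗ + TV_6/(1+r)^6 = 208.4114

$208.41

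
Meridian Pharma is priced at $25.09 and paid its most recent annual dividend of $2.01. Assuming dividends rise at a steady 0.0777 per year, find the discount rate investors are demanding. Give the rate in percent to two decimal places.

16.40%

Rearranging the constant-growth DDM: r = D₁/P₀ + g.
D₁ = 2.01 × (1 + 0.0777) = 2.1662.
r = 2.1662 / 25.09 + 0.0777 = 0.08634 + 0.0777 = 0.16404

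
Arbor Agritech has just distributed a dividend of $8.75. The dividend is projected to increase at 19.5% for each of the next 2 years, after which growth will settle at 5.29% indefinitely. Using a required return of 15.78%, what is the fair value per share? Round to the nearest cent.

$111.91

Two-stage DDM. Project D₁…D_2 at 0.195, terminal growth 0.0529, discount at r = 0.1578.
D_1 = 10.4563
D_2 = 12.4952
Terminal value at t=2: TV = D_3/(r−g) = 13.1562/(0.1578−0.0529) = 125.4167
P₀ = 10.4563/(1+0.1578)^1 + 12.4952/(1+0.1578)^2 + 125.4167/(1+0.1578)^2 = 111.9121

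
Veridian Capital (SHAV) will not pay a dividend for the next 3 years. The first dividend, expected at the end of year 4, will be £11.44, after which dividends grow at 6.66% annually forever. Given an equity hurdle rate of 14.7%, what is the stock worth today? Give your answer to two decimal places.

Deferred-dividend DDM. At t=3 the remaining stream is a growing perpetuity with first payment D_4 = 11.44.
V_3 = D_4/(r−g) = 11.44/(0.147−0.0666) = 142.2886
P₀ = V_3/(1+r)^3 = 142.2886/(1+0.147)^3 = 94.2931

£94.29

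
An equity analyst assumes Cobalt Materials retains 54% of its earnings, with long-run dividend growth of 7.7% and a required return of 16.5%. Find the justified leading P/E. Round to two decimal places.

5.23

Payout ratio b = 1 − 0.54 = 0.46.
Justified leading P/E = b/(r−g) = 0.46/(0.165−0.077) = 5.2273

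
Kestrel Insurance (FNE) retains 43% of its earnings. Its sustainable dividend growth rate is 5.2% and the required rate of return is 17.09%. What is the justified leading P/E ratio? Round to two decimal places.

4.79

Payout ratio b = 1 − 0.43 = 0.57.
Justified leading P/E = b/(r−g) = 0.57/(0.1709−0.052) = 4.7939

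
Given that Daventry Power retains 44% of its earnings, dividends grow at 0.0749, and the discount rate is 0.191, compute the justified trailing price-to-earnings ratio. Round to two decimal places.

Payout ratio b = 1 − 0.44 = 0.56.
Justified trailing P/E = b(1+g)/(r−g) = 0.56×(1+0.0749)/(0.191−0.0749) = 5.1847

5.18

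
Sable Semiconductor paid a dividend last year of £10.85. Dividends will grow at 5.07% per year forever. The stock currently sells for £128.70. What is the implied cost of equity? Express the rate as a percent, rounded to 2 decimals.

13.93%

Rearranging the constant-growth DDM: r = D₁/P₀ + g.
D₁ = 10.85 × (1 + 0.0507) = 11.4001.
r = 11.4001 / 128.70 + 0.0507 = 0.08858 + 0.0507 = 0.13928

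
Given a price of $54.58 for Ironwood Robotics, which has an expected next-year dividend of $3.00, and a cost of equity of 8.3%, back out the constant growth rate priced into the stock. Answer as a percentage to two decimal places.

From P₀ = D₁/(r − g), the implied growth is g = r − D₁/P₀.
g = 0.083 − 3.00/54.58 = 0.083 − 0.05497 = 0.02803

2.80%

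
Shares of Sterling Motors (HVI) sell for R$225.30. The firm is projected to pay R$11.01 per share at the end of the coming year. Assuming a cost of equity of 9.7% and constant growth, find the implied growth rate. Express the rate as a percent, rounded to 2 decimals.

From P₀ = D₁/(r − g), the implied growth is g = r − D₁/P₀.
g = 0.097 − 11.01/225.30 = 0.097 − 0.04887 = 0.04813

4.81%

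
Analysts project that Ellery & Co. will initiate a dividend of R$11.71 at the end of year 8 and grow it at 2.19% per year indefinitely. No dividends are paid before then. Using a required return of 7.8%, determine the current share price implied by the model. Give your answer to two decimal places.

Deferred-dividend DDM. At t=7 the remaining stream is a growing perpetuity with first payment D_8 = 11.71.
V_7 = D_8/(r−g) = 11.71/(0.078−0.0219) = 208.7344
P₀ = V_7/(1+r)^7 = 208.7344/(1+0.078)^7 = 123.3851

R$123.39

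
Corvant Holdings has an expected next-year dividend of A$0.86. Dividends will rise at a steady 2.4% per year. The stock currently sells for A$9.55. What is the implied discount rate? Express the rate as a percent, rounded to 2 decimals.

Rearranging the constant-growth DDM: r = D₁/P₀ + g.
r = 0.8600 / 9.55 + 0.024 = 0.09005 + 0.024 = 0.11405

11.41%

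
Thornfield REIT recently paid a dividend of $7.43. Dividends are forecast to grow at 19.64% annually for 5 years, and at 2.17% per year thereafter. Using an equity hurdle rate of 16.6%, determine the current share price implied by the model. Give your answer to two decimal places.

Two-stage DDM. Project D₁…D_5 at 0.1964, terminal growth 0.0217, discount at r = 0.166.
D_1 = 8.8893
D_2 = 10.6351
D_3 = 12.7238
D_4 = 15.2228
D_5 = 18.2126
Terminal value at t=5: TV = D_6/(r−g) = 18.6078/(0.166−0.0217) = 128.9519
P₀ = 8.8893/(1+0.166)^1 + 10.6351/(1+0.166)^2 + 12.7238/(1+0.166)^3 + 15.2228/(1+0.166)^4 + 18.2126/(1+0.166)^5 + 128.9519/(1+0.166)^5 = 99.9910

$99.99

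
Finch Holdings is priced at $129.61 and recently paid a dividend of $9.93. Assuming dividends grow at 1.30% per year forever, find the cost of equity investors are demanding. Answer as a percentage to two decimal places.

Rearranging the constant-growth DDM: r = D₁/P₀ + g.
D₁ = 9.93 × (1 + 0.013) = 10.0591.
r = 10.0591 / 129.61 + 0.013 = 0.07761 + 0.013 = 0.09061

9.06%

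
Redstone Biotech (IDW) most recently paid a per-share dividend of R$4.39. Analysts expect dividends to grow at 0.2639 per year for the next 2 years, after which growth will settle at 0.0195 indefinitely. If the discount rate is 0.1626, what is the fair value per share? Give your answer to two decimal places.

R$46.92

Two-stage DDM. Project D₁…D_2 at 0.2639, terminal growth 0.0195, discount at r = 0.1626.
D_1 = 5.5485
D_2 = 7.0128
Terminal value at t=2: TV = D_3/(r−g) = 7.1495/(0.1626−0.0195) = 49.9617
P₀ = 5.5485/(1+0.1626)^1 + 7.0128/(1+0.1626)^2 + 49.9617/(1+0.1626)^2 = 46.9247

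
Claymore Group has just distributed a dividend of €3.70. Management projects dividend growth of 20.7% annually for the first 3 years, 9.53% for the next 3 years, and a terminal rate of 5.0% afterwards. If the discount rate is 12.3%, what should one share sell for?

Three-stage DDM. Project D₁…D_6; terminal Gordon value at t=6 with g = 0.05; discount at r = 0.123.
D_1 = 4.4659
D_2 = 5.3903
D_3 = 6.5061
D_4 = 7.1262
D_5 = 7.8053
D_6 = 8.5491
TV_6 = 8.9766/(0.123−0.05) = 122.9672
P₀ = Σ Dₜ/(1+r)ᵗ + TV_6/(1+r)^6 = 87.2650

€87.27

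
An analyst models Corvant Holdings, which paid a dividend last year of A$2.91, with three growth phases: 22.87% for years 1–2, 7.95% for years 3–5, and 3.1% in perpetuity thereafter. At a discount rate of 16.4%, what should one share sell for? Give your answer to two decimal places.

Three-stage DDM. Project D₁…D_5; terminal Gordon value at t=5 with g = 0.031; discount at r = 0.164.
D_1 = 3.5755
D_2 = 4.3932
D_3 = 4.7425
D_4 = 5.1195
D_5 = 5.5265
TV_5 = 5.6979/(0.164−0.031) = 42.8410
P₀ = Σ Dₜ/(1+r)ᵗ + TV_5/(1+r)^5 = 34.7456

A$34.75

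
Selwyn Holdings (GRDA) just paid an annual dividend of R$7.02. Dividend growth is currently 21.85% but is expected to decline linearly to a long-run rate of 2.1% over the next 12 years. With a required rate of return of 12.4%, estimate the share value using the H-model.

R$150.35

H-model: P₀ = D₀[(1+g_L) + H(g_S−g_L)]/(r−g_L), with H = 12/2 = 6.
P₀ = 7.02 × [(1+0.021) + 6×(0.2185−0.021)] / (0.124−0.021)
   = 7.02 × 2.2060 / 0.103 = 150.3507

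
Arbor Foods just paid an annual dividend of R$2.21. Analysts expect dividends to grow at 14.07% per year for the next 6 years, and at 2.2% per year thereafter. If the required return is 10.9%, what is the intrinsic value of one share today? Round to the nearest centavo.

Two-stage DDM. Project D₁…D_6 at 0.1407, terminal growth 0.022, discount at r = 0.109.
D_1 = 2.5209
D_2 = 2.8756
D_3 = 3.2802
D_4 = 3.7418
D_5 = 4.2682
D_6 = 4.8688
Terminal value at t=6: TV = D_7/(r−g) = 4.9759/(0.109−0.022) = 57.1943
P₀ = 2.5209/(1+0.109)^1 + 2.8756/(1+0.109)^2 + 3.2802/(1+0.109)^3 + 3.7418/(1+0.109)^4 + 4.2682/(1+0.109)^5 + 4.8688/(1+0.109)^6 + 57.1943/(1+0.109)^6 = 45.3958

R$45.40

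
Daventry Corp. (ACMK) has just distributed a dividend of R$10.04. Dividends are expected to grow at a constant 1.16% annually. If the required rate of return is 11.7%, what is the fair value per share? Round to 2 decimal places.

R$96.36

Gordon growth model: P₀ = D₁/(r − g). D₁ = 10.04 × (1 + 0.0116) = 10.1565.
P₀ = 10.1565 / (0.117 − 0.0116) = 10.1565 / 0.1054 = 96.3611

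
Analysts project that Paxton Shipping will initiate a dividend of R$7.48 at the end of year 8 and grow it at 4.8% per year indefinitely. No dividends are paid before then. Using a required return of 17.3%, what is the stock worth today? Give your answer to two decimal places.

R$19.58

Deferred-dividend DDM. At t=7 the remaining stream is a growing perpetuity with first payment D_8 = 7.48.
V_7 = D_8/(r−g) = 7.48/(0.173−0.048) = 59.8400
P₀ = V_7/(1+r)^7 = 59.8400/(1+0.173)^7 = 19.5842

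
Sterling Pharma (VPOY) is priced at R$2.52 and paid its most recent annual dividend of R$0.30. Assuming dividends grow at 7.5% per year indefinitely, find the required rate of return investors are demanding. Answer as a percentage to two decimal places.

Rearranging the constant-growth DDM: r = D₁/P₀ + g.
D₁ = 0.30 × (1 + 0.075) = 0.3225.
r = 0.3225 / 2.52 + 0.075 = 0.12798 + 0.075 = 0.20298

20.30%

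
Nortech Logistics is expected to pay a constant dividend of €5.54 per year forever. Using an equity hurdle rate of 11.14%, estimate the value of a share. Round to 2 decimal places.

Zero-growth DDM (perpetuity): P₀ = D/r = 5.54 / 0.1114 = 49.7307

€49.73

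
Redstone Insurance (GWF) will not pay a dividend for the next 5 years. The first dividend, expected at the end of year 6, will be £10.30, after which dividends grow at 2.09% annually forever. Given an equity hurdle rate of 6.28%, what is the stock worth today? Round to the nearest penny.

Deferred-dividend DDM. At t=5 the remaining stream is a growing perpetuity with first payment D_6 = 10.30.
V_5 = D_6/(r−g) = 10.30/(0.0628−0.0209) = 245.8234
P₀ = V_5/(1+r)^5 = 245.8234/(1+0.0628)^5 = 181.2865

£181.29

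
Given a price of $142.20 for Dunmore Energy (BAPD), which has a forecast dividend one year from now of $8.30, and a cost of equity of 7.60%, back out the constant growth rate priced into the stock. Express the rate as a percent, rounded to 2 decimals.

From P₀ = D₁/(r − g), the implied growth is g = r − D₁/P₀.
g = 0.076 − 8.30/142.20 = 0.076 − 0.05837 = 0.01763

1.76%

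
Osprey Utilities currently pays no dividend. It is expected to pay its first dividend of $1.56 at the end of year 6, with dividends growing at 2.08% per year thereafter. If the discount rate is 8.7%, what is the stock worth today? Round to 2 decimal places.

$15.53

Deferred-dividend DDM. At t=5 the remaining stream is a growing perpetuity with first payment D_6 = 1.56.
V_5 = D_6/(r−g) = 1.56/(0.087−0.0208) = 23.5650
P₀ = V_5/(1+r)^5 = 23.5650/(1+0.087)^5 = 15.5281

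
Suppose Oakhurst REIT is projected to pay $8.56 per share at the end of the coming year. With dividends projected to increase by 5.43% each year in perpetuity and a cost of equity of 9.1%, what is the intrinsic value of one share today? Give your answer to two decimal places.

$233.24

Gordon growth model: P₀ = D₁/(r − g), with D₁ = 8.56 given directly.
P₀ = 8.5600 / (0.091 − 0.0543) = 8.5600 / 0.0367 = 233.2425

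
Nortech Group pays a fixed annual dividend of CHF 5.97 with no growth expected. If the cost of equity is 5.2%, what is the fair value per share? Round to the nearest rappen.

Zero-growth DDM (perpetuity): P₀ = D/r = 5.97 / 0.052 = 114.8077

CHF 114.81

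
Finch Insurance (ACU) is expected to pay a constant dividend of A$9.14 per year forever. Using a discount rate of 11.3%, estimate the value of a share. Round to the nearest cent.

Zero-growth DDM (perpetuity): P₀ = D/r = 9.14 / 0.113 = 80.8850

A$80.88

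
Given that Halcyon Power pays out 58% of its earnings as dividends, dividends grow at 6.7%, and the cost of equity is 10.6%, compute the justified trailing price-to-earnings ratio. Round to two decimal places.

15.87

Justified trailing P/E = b(1+g)/(r−g) = 0.58×(1+0.067)/(0.106−0.067) = 15.8682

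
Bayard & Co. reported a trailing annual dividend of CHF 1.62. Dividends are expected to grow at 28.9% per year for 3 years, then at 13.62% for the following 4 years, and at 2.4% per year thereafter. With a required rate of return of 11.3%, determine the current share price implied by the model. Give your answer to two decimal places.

CHF 48.61

Three-stage DDM. Project D₁…D_7; terminal Gordon value at t=7 with g = 0.024; discount at r = 0.113.
D_1 = 2.0882
D_2 = 2.6917
D_3 = 3.4696
D_4 = 3.9421
D_5 = 4.4790
D_6 = 5.0891
D_7 = 5.7822
TV_7 = 5.9210/(0.113−0.024) = 66.5278
P₀ = Σ Dₜ/(1+r)ᵗ + TV_7/(1+r)^7 = 48.6108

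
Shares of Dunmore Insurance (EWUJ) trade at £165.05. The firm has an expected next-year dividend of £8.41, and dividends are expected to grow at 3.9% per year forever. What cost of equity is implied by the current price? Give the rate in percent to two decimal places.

Rearranging the constant-growth DDM: r = D₁/P₀ + g.
r = 8.4100 / 165.05 + 0.039 = 0.05095 + 0.039 = 0.08995

9.00%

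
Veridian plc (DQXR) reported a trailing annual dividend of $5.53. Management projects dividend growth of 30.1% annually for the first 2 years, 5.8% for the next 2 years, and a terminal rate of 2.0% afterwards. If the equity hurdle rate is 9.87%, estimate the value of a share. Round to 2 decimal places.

$122.15

Three-stage DDM. Project D₁…D_4; terminal Gordon value at t=4 with g = 0.02; discount at r = 0.0987.
D_1 = 7.1945
D_2 = 9.3601
D_3 = 9.9030
D_4 = 10.4773
TV_4 = 10.6869/(0.0987−0.02) = 135.7927
P₀ = Σ Dₜ/(1+r)ᵗ + TV_4/(1+r)^4 = 122.1469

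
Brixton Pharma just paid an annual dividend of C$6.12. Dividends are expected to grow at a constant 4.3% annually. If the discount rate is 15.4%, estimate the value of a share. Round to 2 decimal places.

C$57.51

Gordon growth model: P₀ = D₁/(r − g). D₁ = 6.12 × (1 + 0.043) = 6.3832.
P₀ = 6.3832 / (0.154 − 0.043) = 6.3832 / 0.111 = 57.5059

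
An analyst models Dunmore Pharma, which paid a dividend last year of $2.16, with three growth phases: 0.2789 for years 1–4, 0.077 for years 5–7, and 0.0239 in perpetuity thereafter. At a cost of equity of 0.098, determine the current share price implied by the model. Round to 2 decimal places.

$76.15

Three-stage DDM. Project D₁…D_7; terminal Gordon value at t=7 with g = 0.0239; discount at r = 0.098.
D_1 = 2.7624
D_2 = 3.5329
D_3 = 4.5182
D_4 = 5.7783
D_5 = 6.2232
D_6 = 6.7024
D_7 = 7.2185
TV_7 = 7.3910/(0.098−0.0239) = 99.7439
P₀ = Σ Dₜ/(1+r)ᵗ + TV_7/(1+r)^7 = 76.1516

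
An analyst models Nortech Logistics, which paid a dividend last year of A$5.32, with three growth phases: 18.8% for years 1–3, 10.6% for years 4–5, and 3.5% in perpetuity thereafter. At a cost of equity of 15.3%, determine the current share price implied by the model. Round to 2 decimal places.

Three-stage DDM. Project D₁…D_5; terminal Gordon value at t=5 with g = 0.035; discount at r = 0.153.
D_1 = 6.3202
D_2 = 7.5084
D_3 = 8.9199
D_4 = 9.8654
D_5 = 10.9112
TV_5 = 11.2931/(0.153−0.035) = 95.7039
P₀ = Σ Dₜ/(1+r)ᵗ + TV_5/(1+r)^5 = 74.8513

A$74.85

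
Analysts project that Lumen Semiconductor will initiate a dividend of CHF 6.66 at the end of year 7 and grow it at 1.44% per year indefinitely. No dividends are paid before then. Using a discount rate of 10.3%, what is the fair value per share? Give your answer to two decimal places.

CHF 41.74

Deferred-dividend DDM. At t=6 the remaining stream is a growing perpetuity with first payment D_7 = 6.66.
V_6 = D_7/(r−g) = 6.66/(0.103−0.0144) = 75.1693
P₀ = V_6/(1+r)^6 = 75.1693/(1+0.103)^6 = 41.7434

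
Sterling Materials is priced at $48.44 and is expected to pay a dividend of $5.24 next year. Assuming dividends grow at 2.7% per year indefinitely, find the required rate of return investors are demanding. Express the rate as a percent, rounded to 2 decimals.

13.52%

Rearranging the constant-growth DDM: r = D₁/P₀ + g.
r = 5.2400 / 48.44 + 0.027 = 0.10818 + 0.027 = 0.13518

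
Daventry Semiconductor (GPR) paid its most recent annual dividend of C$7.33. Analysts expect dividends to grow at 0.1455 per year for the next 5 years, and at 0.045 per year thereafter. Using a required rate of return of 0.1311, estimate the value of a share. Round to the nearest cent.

C$132.85

Two-stage DDM. Project D₁…D_5 at 0.1455, terminal growth 0.045, discount at r = 0.1311.
D_1 = 8.3965
D_2 = 9.6182
D_3 = 11.0177
D_4 = 12.6207
D_5 = 14.4570
Terminal value at t=5: TV = D_6/(r−g) = 15.1076/(0.1311−0.045) = 175.4658
P₀ = 8.3965/(1+0.1311)^1 + 9.6182/(1+0.1311)^2 + 11.0177/(1+0.1311)^3 + 12.6207/(1+0.1311)^4 + 14.4570/(1+0.1311)^5 + 175.4658/(1+0.1311)^5 = 132.8474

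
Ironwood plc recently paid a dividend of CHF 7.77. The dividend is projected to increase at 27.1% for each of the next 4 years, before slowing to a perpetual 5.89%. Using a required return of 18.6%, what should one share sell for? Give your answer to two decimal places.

CHF 122.45

Two-stage DDM. Project D₁…D_4 at 0.271, terminal growth 0.0589, discount at r = 0.186.
D_1 = 9.8757
D_2 = 12.5520
D_3 = 15.9536
D_4 = 20.2770
Terminal value at t=4: TV = D_5/(r−g) = 21.4713/(0.186−0.0589) = 168.9323
P₀ = 9.8757/(1+0.186)^1 + 12.5520/(1+0.186)^2 + 15.9536/(1+0.186)^3 + 20.2770/(1+0.186)^4 + 168.9323/(1+0.186)^4 = 122.4458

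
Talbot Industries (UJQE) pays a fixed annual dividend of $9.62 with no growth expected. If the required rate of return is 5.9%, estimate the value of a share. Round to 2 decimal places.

$163.05

Zero-growth DDM (perpetuity): P₀ = D/r = 9.62 / 0.059 = 163.0508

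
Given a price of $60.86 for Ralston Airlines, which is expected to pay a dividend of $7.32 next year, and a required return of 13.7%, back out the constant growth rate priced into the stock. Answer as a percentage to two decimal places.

1.67%

From P₀ = D₁/(r − g), the implied growth is g = r − D₁/P₀.
g = 0.137 − 7.32/60.86 = 0.137 − 0.12028 = 0.01672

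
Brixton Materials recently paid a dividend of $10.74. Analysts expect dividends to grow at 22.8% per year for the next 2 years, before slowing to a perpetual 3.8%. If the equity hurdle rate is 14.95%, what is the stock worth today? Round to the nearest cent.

$137.84

Two-stage DDM. Project D₁…D_2 at 0.228, terminal growth 0.038, discount at r = 0.1495.
D_1 = 13.1887
D_2 = 16.1957
Terminal value at t=2: TV = D_3/(r−g) = 16.8112/(0.1495−0.038) = 150.7730
P₀ = 13.1887/(1+0.1495)^1 + 16.1957/(1+0.1495)^2 + 150.7730/(1+0.1495)^2 = 137.8356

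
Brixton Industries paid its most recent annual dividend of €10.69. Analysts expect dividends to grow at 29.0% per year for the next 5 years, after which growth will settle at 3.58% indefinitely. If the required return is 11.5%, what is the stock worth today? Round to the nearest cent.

Two-stage DDM. Project D₁…D_5 at 0.29, terminal growth 0.0358, discount at r = 0.115.
D_1 = 13.7901
D_2 = 17.7892
D_3 = 22.9481
D_4 = 29.6031
D_5 = 38.1879
Terminal value at t=5: TV = D_6/(r−g) = 39.5551/(0.115−0.0358) = 499.4327
P₀ = 13.7901/(1+0.115)^1 + 17.7892/(1+0.115)^2 + 22.9481/(1+0.115)^3 + 29.6031/(1+0.115)^4 + 38.1879/(1+0.115)^5 + 499.4327/(1+0.115)^5 = 374.3464

€374.35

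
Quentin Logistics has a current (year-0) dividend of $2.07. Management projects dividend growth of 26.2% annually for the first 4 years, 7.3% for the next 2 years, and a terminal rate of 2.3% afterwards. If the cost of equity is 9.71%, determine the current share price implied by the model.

Three-stage DDM. Project D₁…D_6; terminal Gordon value at t=6 with g = 0.023; discount at r = 0.0971.
D_1 = 2.6123
D_2 = 3.2968
D_3 = 4.1605
D_4 = 5.2506
D_5 = 5.6339
D_6 = 6.0452
TV_6 = 6.1842/(0.0971−0.023) = 83.4574
P₀ = Σ Dₜ/(1+r)ᵗ + TV_6/(1+r)^6 = 66.7683

$66.77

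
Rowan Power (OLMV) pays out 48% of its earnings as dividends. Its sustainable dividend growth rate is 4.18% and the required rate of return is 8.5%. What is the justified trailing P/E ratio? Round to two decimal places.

Justified trailing P/E = b(1+g)/(r−g) = 0.48×(1+0.0418)/(0.085−0.0418) = 11.5756

11.58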